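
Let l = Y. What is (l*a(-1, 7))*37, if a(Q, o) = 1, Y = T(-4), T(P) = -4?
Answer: -148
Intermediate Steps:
Y = -4
l = -4
(l*a(-1, 7))*37 = -4*1*37 = -4*37 = -148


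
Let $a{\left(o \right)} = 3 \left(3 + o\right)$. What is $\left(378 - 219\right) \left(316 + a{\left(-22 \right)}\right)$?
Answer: $41181$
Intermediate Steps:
$a{\left(o \right)} = 9 + 3 o$
$\left(378 - 219\right) \left(316 + a{\left(-22 \right)}\right) = \left(378 - 219\right) \left(316 + \left(9 + 3 \left(-22\right)\right)\right) = 159 \left(316 + \left(9 - 66\right)\right) = 159 \left(316 - 57\right) = 159 \cdot 259 = 41181$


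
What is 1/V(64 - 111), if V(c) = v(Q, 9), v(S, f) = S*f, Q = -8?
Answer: -1/72 ≈ -0.013889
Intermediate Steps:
V(c) = -72 (V(c) = -8*9 = -72)
1/V(64 - 111) = 1/(-72) = -1/72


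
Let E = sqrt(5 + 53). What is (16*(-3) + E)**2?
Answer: (48 - sqrt(58))**2 ≈ 1630.9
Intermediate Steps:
E = sqrt(58) ≈ 7.6158
(16*(-3) + E)**2 = (16*(-3) + sqrt(58))**2 = (-48 + sqrt(58))**2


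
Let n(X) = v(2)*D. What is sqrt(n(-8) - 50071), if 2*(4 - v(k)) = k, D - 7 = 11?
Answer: I*sqrt(50017) ≈ 223.64*I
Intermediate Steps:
D = 18 (D = 7 + 11 = 18)
v(k) = 4 - k/2
n(X) = 54 (n(X) = (4 - 1/2*2)*18 = (4 - 1)*18 = 3*18 = 54)
sqrt(n(-8) - 50071) = sqrt(54 - 50071) = sqrt(-50017) = I*sqrt(50017)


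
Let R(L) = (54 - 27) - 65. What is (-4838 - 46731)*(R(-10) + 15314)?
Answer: -787768044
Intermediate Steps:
R(L) = -38 (R(L) = 27 - 65 = -38)
(-4838 - 46731)*(R(-10) + 15314) = (-4838 - 46731)*(-38 + 15314) = -51569*15276 = -787768044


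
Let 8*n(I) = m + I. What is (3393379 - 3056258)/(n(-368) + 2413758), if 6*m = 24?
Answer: 674242/4827425 ≈ 0.13967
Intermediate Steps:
m = 4 (m = (1/6)*24 = 4)
n(I) = 1/2 + I/8 (n(I) = (4 + I)/8 = 1/2 + I/8)
(3393379 - 3056258)/(n(-368) + 2413758) = (3393379 - 3056258)/((1/2 + (1/8)*(-368)) + 2413758) = 337121/((1/2 - 46) + 2413758) = 337121/(-91/2 + 2413758) = 337121/(4827425/2) = 337121*(2/4827425) = 674242/4827425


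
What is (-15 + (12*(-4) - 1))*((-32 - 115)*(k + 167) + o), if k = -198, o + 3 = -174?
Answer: -280320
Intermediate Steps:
o = -177 (o = -3 - 174 = -177)
(-15 + (12*(-4) - 1))*((-32 - 115)*(k + 167) + o) = (-15 + (12*(-4) - 1))*((-32 - 115)*(-198 + 167) - 177) = (-15 + (-48 - 1))*(-147*(-31) - 177) = (-15 - 49)*(4557 - 177) = -64*4380 = -280320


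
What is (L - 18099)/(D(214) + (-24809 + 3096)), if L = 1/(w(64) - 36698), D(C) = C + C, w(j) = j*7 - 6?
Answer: 131239469/154341792 ≈ 0.85032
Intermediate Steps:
w(j) = -6 + 7*j (w(j) = 7*j - 6 = -6 + 7*j)
D(C) = 2*C
L = -1/36256 (L = 1/((-6 + 7*64) - 36698) = 1/((-6 + 448) - 36698) = 1/(442 - 36698) = 1/(-36256) = -1/36256 ≈ -2.7582e-5)
(L - 18099)/(D(214) + (-24809 + 3096)) = (-1/36256 - 18099)/(2*214 + (-24809 + 3096)) = -656197345/(36256*(428 - 21713)) = -656197345/36256/(-21285) = -656197345/36256*(-1/21285) = 131239469/154341792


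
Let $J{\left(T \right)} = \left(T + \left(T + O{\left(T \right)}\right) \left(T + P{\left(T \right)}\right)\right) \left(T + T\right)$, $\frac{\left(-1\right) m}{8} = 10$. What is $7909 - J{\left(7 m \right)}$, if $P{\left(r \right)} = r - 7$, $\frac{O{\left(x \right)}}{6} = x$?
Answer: $4947361509$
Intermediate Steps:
$m = -80$ ($m = \left(-8\right) 10 = -80$)
$O{\left(x \right)} = 6 x$
$P{\left(r \right)} = -7 + r$
$J{\left(T \right)} = 2 T \left(T + 7 T \left(-7 + 2 T\right)\right)$ ($J{\left(T \right)} = \left(T + \left(T + 6 T\right) \left(T + \left(-7 + T\right)\right)\right) \left(T + T\right) = \left(T + 7 T \left(-7 + 2 T\right)\right) 2 T = 2 T \left(T + 7 T \left(-7 + 2 T\right)\right)$)
$7909 - J{\left(7 m \right)} = 7909 - \left(7 \left(-80\right)\right)^{2} \left(-96 + 28 \cdot 7 \left(-80\right)\right) = 7909 - \left(-560\right)^{2} \left(-96 + 28 \left(-560\right)\right) = 7909 - 313600 \left(-96 - 15680\right) = 7909 - 313600 \left(-15776\right) = 7909 - -4947353600 = 7909 + 4947353600 = 4947361509$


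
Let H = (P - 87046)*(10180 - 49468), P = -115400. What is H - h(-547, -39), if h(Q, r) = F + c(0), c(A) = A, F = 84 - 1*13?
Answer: 7953698377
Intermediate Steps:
F = 71 (F = 84 - 13 = 71)
H = 7953698448 (H = (-115400 - 87046)*(10180 - 49468) = -202446*(-39288) = 7953698448)
h(Q, r) = 71 (h(Q, r) = 71 + 0 = 71)
H - h(-547, -39) = 7953698448 - 1*71 = 7953698448 - 71 = 7953698377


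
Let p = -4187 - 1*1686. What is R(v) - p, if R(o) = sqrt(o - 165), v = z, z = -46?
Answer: 5873 + I*sqrt(211) ≈ 5873.0 + 14.526*I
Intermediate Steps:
v = -46
R(o) = sqrt(-165 + o)
p = -5873 (p = -4187 - 1686 = -5873)
R(v) - p = sqrt(-165 - 46) - 1*(-5873) = sqrt(-211) + 5873 = I*sqrt(211) + 5873 = 5873 + I*sqrt(211)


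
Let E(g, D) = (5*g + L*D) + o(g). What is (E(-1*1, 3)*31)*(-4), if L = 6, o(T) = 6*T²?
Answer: -2356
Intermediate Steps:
E(g, D) = 5*g + 6*D + 6*g² (E(g, D) = (5*g + 6*D) + 6*g² = 5*g + 6*D + 6*g²)
(E(-1*1, 3)*31)*(-4) = ((5*(-1*1) + 6*3 + 6*(-1*1)²)*31)*(-4) = ((5*(-1) + 18 + 6*(-1)²)*31)*(-4) = ((-5 + 18 + 6*1)*31)*(-4) = ((-5 + 18 + 6)*31)*(-4) = (19*31)*(-4) = 589*(-4) = -2356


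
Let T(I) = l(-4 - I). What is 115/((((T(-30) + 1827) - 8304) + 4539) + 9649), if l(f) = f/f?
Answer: 115/7712 ≈ 0.014912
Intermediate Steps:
l(f) = 1
T(I) = 1
115/((((T(-30) + 1827) - 8304) + 4539) + 9649) = 115/((((1 + 1827) - 8304) + 4539) + 9649) = 115/(((1828 - 8304) + 4539) + 9649) = 115/((-6476 + 4539) + 9649) = 115/(-1937 + 9649) = 115/7712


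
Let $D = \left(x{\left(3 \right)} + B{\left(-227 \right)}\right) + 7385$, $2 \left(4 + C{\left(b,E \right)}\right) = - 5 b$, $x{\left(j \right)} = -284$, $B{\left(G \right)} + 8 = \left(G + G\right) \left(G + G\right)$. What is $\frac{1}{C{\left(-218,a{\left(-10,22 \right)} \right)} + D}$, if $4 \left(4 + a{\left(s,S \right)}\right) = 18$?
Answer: $\frac{1}{213750} \approx 4.6784 \cdot 10^{-6}$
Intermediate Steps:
$B{\left(G \right)} = -8 + 4 G^{2}$ ($B{\left(G \right)} = -8 + \left(G + G\right) \left(G + G\right) = -8 + 2 G 2 G = -8 + 4 G^{2}$)
$a{\left(s,S \right)} = \frac{1}{2}$ ($a{\left(s,S \right)} = -4 + \frac{1}{4} \cdot 18 = -4 + \frac{9}{2} = \frac{1}{2}$)
$C{\left(b,E \right)} = -4 - \frac{5 b}{2}$ ($C{\left(b,E \right)} = -4 + \frac{\left(-5\right) b}{2} = -4 - \frac{5 b}{2}$)
$D = 213209$ ($D = \left(-284 - \left(8 - 4 \left(-227\right)^{2}\right)\right) + 7385 = \left(-284 + \left(-8 + 4 \cdot 51529\right)\right) + 7385 = \left(-284 + \left(-8 + 206116\right)\right) + 7385 = \left(-284 + 206108\right) + 7385 = 205824 + 7385 = 213209$)
$\frac{1}{C{\left(-218,a{\left(-10,22 \right)} \right)} + D} = \frac{1}{\left(-4 - -545\right) + 213209} = \frac{1}{\left(-4 + 545\right) + 213209} = \frac{1}{541 + 213209} = \frac{1}{213750}$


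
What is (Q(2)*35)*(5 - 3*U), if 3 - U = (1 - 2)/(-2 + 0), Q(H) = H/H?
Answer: -175/2 ≈ -87.500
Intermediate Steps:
Q(H) = 1
U = 5/2 (U = 3 - (1 - 2)/(-2 + 0) = 3 - (-1)/(-2) = 3 - (-1)*(-1)/2 = 3 - 1*½ = 3 - ½ = 5/2 ≈ 2.5000)
(Q(2)*35)*(5 - 3*U) = (1*35)*(5 - 3*5/2) = 35*(5 - 15/2) = 35*(-5/2) = -175/2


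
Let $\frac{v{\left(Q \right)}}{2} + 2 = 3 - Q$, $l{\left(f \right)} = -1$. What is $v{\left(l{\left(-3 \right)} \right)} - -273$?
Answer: $277$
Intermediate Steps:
$v{\left(Q \right)} = 2 - 2 Q$ ($v{\left(Q \right)} = -4 + 2 \left(3 - Q\right) = -4 - \left(-6 + 2 Q\right) = 2 - 2 Q$)
$v{\left(l{\left(-3 \right)} \right)} - -273 = \left(2 - -2\right) - -273 = \left(2 + 2\right) + 273 = 4 + 273 = 277$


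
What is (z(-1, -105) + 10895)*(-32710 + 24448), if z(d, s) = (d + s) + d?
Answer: -89130456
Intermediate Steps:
z(d, s) = s + 2*d
(z(-1, -105) + 10895)*(-32710 + 24448) = ((-105 + 2*(-1)) + 10895)*(-32710 + 24448) = ((-105 - 2) + 10895)*(-8262) = (-107 + 10895)*(-8262) = 10788*(-8262) = -89130456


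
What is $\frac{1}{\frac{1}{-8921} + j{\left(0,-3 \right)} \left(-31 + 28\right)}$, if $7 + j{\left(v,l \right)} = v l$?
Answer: $\frac{8921}{187340} \approx 0.047619$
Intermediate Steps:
$j{\left(v,l \right)} = -7 + l v$ ($j{\left(v,l \right)} = -7 + v l = -7 + l v$)
$\frac{1}{\frac{1}{-8921} + j{\left(0,-3 \right)} \left(-31 + 28\right)} = \frac{1}{\frac{1}{-8921} + \left(-7 - 0\right) \left(-31 + 28\right)} = \frac{1}{- \frac{1}{8921} + \left(-7 + 0\right) \left(-3\right)} = \frac{1}{- \frac{1}{8921} - -21} = \frac{1}{- \frac{1}{8921} + 21} = \frac{1}{\frac{187340}{8921}} = \frac{8921}{187340}$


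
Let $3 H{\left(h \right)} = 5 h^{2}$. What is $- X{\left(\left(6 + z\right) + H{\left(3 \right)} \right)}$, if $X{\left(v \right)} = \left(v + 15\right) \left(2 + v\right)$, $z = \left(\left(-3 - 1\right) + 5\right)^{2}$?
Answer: $-888$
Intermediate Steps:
$H{\left(h \right)} = \frac{5 h^{2}}{3}$
$z = 1$ ($z = \left(-4 + 5\right)^{2} = 1^{2} = 1$)
$X{\left(v \right)} = \left(2 + v\right) \left(15 + v\right)$ ($X{\left(v \right)} = \left(15 + v\right) \left(2 + v\right) = \left(2 + v\right) \left(15 + v\right)$)
$- X{\left(\left(6 + z\right) + H{\left(3 \right)} \right)} = - (30 + \left(\left(6 + 1\right) + \frac{5 \cdot 3^{2}}{3}\right)^{2} + 17 \left(\left(6 + 1\right) + \frac{5 \cdot 3^{2}}{3}\right)) = - (30 + \left(7 + \frac{5}{3} \cdot 9\right)^{2} + 17 \left(7 + \frac{5}{3} \cdot 9\right)) = - (30 + \left(7 + 15\right)^{2} + 17 \left(7 + 15\right)) = - (30 + 22^{2} + 17 \cdot 22) = - (30 + 484 + 374) = \left(-1\right) 888 = -888$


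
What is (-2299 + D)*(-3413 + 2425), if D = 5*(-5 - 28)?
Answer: 2434432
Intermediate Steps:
D = -165 (D = 5*(-33) = -165)
(-2299 + D)*(-3413 + 2425) = (-2299 - 165)*(-3413 + 2425) = -2464*(-988) = 2434432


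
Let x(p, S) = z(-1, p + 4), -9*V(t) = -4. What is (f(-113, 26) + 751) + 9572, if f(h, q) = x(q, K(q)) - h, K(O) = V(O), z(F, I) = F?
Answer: 10435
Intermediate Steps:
V(t) = 4/9 (V(t) = -1/9*(-4) = 4/9)
K(O) = 4/9
x(p, S) = -1
f(h, q) = -1 - h
(f(-113, 26) + 751) + 9572 = ((-1 - 1*(-113)) + 751) + 9572 = ((-1 + 113) + 751) + 9572 = (112 + 751) + 9572 = 863 + 9572 = 10435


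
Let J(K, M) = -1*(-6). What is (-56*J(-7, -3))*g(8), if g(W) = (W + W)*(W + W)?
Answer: -86016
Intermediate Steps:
J(K, M) = 6
g(W) = 4*W**2 (g(W) = (2*W)*(2*W) = 4*W**2)
(-56*J(-7, -3))*g(8) = (-56*6)*(4*8**2) = -1344*64 = -336*256 = -86016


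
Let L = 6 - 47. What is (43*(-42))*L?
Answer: 74046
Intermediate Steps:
L = -41
(43*(-42))*L = (43*(-42))*(-41) = -1806*(-41) = 74046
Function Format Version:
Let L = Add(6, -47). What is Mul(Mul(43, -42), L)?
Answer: 74046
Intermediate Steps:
L = -41
Mul(Mul(43, -42), L) = Mul(Mul(43, -42), -41) = Mul(-1806, -41) = 74046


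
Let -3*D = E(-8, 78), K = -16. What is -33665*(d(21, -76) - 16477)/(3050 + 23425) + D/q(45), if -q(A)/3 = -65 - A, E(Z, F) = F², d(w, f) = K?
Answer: 1221163117/58245 ≈ 20966.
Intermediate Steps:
d(w, f) = -16
D = -2028 (D = -⅓*78² = -⅓*6084 = -2028)
q(A) = 195 + 3*A (q(A) = -3*(-65 - A) = 195 + 3*A)
-33665*(d(21, -76) - 16477)/(3050 + 23425) + D/q(45) = -33665*(-16 - 16477)/(3050 + 23425) - 2028/(195 + 3*45) = -33665/(26475/(-16493)) - 2028/(195 + 135) = -33665/(26475*(-1/16493)) - 2028/330 = -33665/(-26475/16493) - 2028*1/330 = -33665*(-16493/26475) - 338/55 = 111047369/5295 - 338/55 = 1221163117/58245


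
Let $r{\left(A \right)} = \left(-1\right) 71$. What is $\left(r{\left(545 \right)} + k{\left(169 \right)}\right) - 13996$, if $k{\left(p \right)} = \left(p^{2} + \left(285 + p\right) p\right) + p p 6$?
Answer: $262586$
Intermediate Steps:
$k{\left(p \right)} = 7 p^{2} + p \left(285 + p\right)$ ($k{\left(p \right)} = \left(p^{2} + p \left(285 + p\right)\right) + p^{2} \cdot 6 = \left(p^{2} + p \left(285 + p\right)\right) + 6 p^{2} = 7 p^{2} + p \left(285 + p\right)$)
$r{\left(A \right)} = -71$
$\left(r{\left(545 \right)} + k{\left(169 \right)}\right) - 13996 = \left(-71 + 169 \left(285 + 8 \cdot 169\right)\right) - 13996 = \left(-71 + 169 \left(285 + 1352\right)\right) - 13996 = \left(-71 + 169 \cdot 1637\right) - 13996 = \left(-71 + 276653\right) - 13996 = 276582 - 13996 = 262586$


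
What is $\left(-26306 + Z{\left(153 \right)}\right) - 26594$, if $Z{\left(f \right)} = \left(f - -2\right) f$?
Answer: $-29185$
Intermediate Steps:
$Z{\left(f \right)} = f \left(2 + f\right)$ ($Z{\left(f \right)} = \left(f + 2\right) f = \left(2 + f\right) f = f \left(2 + f\right)$)
$\left(-26306 + Z{\left(153 \right)}\right) - 26594 = \left(-26306 + 153 \left(2 + 153\right)\right) - 26594 = \left(-26306 + 153 \cdot 155\right) - 26594 = \left(-26306 + 23715\right) - 26594 = -2591 - 26594 = -29185$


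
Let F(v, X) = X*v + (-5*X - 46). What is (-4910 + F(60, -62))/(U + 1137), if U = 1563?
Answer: -4183/1350 ≈ -3.0985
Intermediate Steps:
F(v, X) = -46 - 5*X + X*v (F(v, X) = X*v + (-46 - 5*X) = -46 - 5*X + X*v)
(-4910 + F(60, -62))/(U + 1137) = (-4910 + (-46 - 5*(-62) - 62*60))/(1563 + 1137) = (-4910 + (-46 + 310 - 3720))/2700 = (-4910 - 3456)*(1/2700) = -8366*1/2700 = -4183/1350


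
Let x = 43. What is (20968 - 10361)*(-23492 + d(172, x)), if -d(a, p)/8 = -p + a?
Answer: -260126068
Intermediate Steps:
d(a, p) = -8*a + 8*p (d(a, p) = -8*(-p + a) = -8*(a - p) = -8*a + 8*p)
(20968 - 10361)*(-23492 + d(172, x)) = (20968 - 10361)*(-23492 + (-8*172 + 8*43)) = 10607*(-23492 + (-1376 + 344)) = 10607*(-23492 - 1032) = 10607*(-24524) = -260126068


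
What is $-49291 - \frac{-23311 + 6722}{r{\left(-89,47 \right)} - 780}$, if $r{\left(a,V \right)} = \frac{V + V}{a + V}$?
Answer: $- \frac{810051626}{16427} \approx -49312.0$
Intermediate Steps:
$r{\left(a,V \right)} = \frac{2 V}{V + a}$
$-49291 - \frac{-23311 + 6722}{r{\left(-89,47 \right)} - 780} = -49291 - \frac{-23311 + 6722}{2 \cdot 47 \frac{1}{47 - 89} - 780} = -49291 - - \frac{16589}{2 \cdot 47 \frac{1}{-42} - 780} = -49291 - - \frac{16589}{2 \cdot 47 \left(- \frac{1}{42}\right) - 780} = -49291 - - \frac{16589}{- \frac{47}{21} - 780} = -49291 - - \frac{16589}{- \frac{16427}{21}} = -49291 - \left(-16589\right) \left(- \frac{21}{16427}\right) = -49291 - \frac{348369}{16427} = - \frac{810051626}{16427}$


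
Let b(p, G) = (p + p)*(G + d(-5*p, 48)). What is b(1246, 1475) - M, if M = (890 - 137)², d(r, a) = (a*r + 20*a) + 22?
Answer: -739651845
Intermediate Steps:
d(r, a) = 22 + 20*a + a*r (d(r, a) = (20*a + a*r) + 22 = 22 + 20*a + a*r)
M = 567009 (M = 753² = 567009)
b(p, G) = 2*p*(982 + G - 240*p) (b(p, G) = (p + p)*(G + (22 + 20*48 + 48*(-5*p))) = (2*p)*(G + (22 + 960 - 240*p)) = (2*p)*(G + (982 - 240*p)) = (2*p)*(982 + G - 240*p) = 2*p*(982 + G - 240*p))
b(1246, 1475) - M = 2*1246*(982 + 1475 - 240*1246) - 1*567009 = 2*1246*(982 + 1475 - 299040) - 567009 = 2*1246*(-296583) - 567009 = -739084836 - 567009 = -739651845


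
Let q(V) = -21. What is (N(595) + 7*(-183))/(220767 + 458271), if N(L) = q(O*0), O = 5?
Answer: -217/113173 ≈ -0.0019174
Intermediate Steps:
N(L) = -21
(N(595) + 7*(-183))/(220767 + 458271) = (-21 + 7*(-183))/(220767 + 458271) = (-21 - 1281)/679038 = -1302*1/679038 = -217/113173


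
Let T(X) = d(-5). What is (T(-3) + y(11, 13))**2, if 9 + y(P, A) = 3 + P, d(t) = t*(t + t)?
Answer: 3025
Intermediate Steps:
d(t) = 2*t**2 (d(t) = t*(2*t) = 2*t**2)
T(X) = 50 (T(X) = 2*(-5)**2 = 2*25 = 50)
y(P, A) = -6 + P (y(P, A) = -9 + (3 + P) = -6 + P)
(T(-3) + y(11, 13))**2 = (50 + (-6 + 11))**2 = (50 + 5)**2 = 55**2 = 3025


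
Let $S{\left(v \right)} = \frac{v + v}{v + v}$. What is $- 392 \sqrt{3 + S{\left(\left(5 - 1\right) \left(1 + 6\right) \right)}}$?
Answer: $-784$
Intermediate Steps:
$S{\left(v \right)} = 1$ ($S{\left(v \right)} = \frac{2 v}{2 v} = 2 v \frac{1}{2 v} = 1$)
$- 392 \sqrt{3 + S{\left(\left(5 - 1\right) \left(1 + 6\right) \right)}} = - 392 \sqrt{3 + 1} = - 392 \sqrt{4} = \left(-392\right) 2 = -784$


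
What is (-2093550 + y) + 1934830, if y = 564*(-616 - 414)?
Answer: -739640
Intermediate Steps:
y = -580920 (y = 564*(-1030) = -580920)
(-2093550 + y) + 1934830 = (-2093550 - 580920) + 1934830 = -2674470 + 1934830 = -739640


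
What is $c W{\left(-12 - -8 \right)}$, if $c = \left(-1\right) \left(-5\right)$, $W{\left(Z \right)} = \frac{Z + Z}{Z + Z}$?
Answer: $5$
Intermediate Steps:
$W{\left(Z \right)} = 1$ ($W{\left(Z \right)} = \frac{2 Z}{2 Z} = 2 Z \frac{1}{2 Z} = 1$)
$c = 5$
$c W{\left(-12 - -8 \right)} = 5 \cdot 1 = 5$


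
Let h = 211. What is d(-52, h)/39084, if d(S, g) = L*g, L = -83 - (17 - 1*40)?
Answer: -1055/3257 ≈ -0.32392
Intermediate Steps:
L = -60 (L = -83 - (17 - 40) = -83 - 1*(-23) = -83 + 23 = -60)
d(S, g) = -60*g
d(-52, h)/39084 = -60*211/39084 = -12660*1/39084 = -1055/3257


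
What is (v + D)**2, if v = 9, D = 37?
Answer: 2116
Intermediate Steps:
(v + D)**2 = (9 + 37)**2 = 46**2 = 2116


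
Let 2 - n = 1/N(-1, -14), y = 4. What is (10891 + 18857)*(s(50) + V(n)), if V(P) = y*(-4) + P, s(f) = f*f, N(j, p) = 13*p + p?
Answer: 3623730309/49 ≈ 7.3954e+7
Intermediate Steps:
N(j, p) = 14*p
n = 393/196 (n = 2 - 1/(14*(-14)) = 2 - 1/(-196) = 2 - 1*(-1/196) = 2 + 1/196 = 393/196 ≈ 2.0051)
s(f) = f**2
V(P) = -16 + P (V(P) = 4*(-4) + P = -16 + P)
(10891 + 18857)*(s(50) + V(n)) = (10891 + 18857)*(50**2 + (-16 + 393/196)) = 29748*(2500 - 2743/196) = 29748*(487257/196) = 3623730309/49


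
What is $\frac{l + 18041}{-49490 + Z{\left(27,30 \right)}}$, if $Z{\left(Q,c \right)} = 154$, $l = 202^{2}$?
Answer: $- \frac{58845}{49336} \approx -1.1927$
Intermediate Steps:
$l = 40804$
$\frac{l + 18041}{-49490 + Z{\left(27,30 \right)}} = \frac{40804 + 18041}{-49490 + 154} = \frac{58845}{-49336} = 58845 \left(- \frac{1}{49336}\right) = - \frac{58845}{49336}$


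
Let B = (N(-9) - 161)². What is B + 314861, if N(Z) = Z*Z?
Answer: 321261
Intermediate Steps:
N(Z) = Z²
B = 6400 (B = ((-9)² - 161)² = (81 - 161)² = (-80)² = 6400)
B + 314861 = 6400 + 314861 = 321261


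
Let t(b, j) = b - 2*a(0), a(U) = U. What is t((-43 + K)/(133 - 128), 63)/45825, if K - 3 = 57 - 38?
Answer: -7/76375 ≈ -9.1653e-5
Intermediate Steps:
K = 22 (K = 3 + (57 - 38) = 3 + 19 = 22)
t(b, j) = b (t(b, j) = b - 2*0 = b + 0 = b)
t((-43 + K)/(133 - 128), 63)/45825 = ((-43 + 22)/(133 - 128))/45825 = -21/5*(1/45825) = -21*1/5*(1/45825) = -21/5*1/45825 = -7/76375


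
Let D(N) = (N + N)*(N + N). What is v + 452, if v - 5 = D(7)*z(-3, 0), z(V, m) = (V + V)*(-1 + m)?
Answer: 1633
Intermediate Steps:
z(V, m) = 2*V*(-1 + m) (z(V, m) = (2*V)*(-1 + m) = 2*V*(-1 + m))
D(N) = 4*N² (D(N) = (2*N)*(2*N) = 4*N²)
v = 1181 (v = 5 + (4*7²)*(2*(-3)*(-1 + 0)) = 5 + (4*49)*(2*(-3)*(-1)) = 5 + 196*6 = 5 + 1176 = 1181)
v + 452 = 1181 + 452 = 1633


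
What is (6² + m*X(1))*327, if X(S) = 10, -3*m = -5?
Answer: 17222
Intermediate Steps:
m = 5/3 (m = -⅓*(-5) = 5/3 ≈ 1.6667)
(6² + m*X(1))*327 = (6² + (5/3)*10)*327 = (36 + 50/3)*327 = (158/3)*327 = 17222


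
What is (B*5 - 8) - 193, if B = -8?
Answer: -241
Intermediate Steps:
(B*5 - 8) - 193 = (-8*5 - 8) - 193 = (-40 - 8) - 193 = -48 - 193 = -241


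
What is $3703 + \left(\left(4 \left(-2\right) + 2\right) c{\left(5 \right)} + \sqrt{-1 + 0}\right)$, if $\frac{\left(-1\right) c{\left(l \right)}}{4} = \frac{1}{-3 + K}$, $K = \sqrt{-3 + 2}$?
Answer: $\frac{18479}{5} - \frac{7 i}{5} \approx 3695.8 - 1.4 i$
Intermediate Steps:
$K = i$ ($K = \sqrt{-1} = i \approx 1.0 i$)
$c{\left(l \right)} = - \frac{2 \left(-3 - i\right)}{5}$ ($c{\left(l \right)} = - \frac{4}{-3 + i} = - 4 \frac{-3 - i}{10} = - \frac{2 \left(-3 - i\right)}{5}$)
$3703 + \left(\left(4 \left(-2\right) + 2\right) c{\left(5 \right)} + \sqrt{-1 + 0}\right) = 3703 + \left(\left(4 \left(-2\right) + 2\right) \left(\frac{6}{5} + \frac{2 i}{5}\right) + \sqrt{-1 + 0}\right) = 3703 + \left(\left(-8 + 2\right) \left(\frac{6}{5} + \frac{2 i}{5}\right) + \sqrt{-1}\right) = 3703 + \left(- 6 \left(\frac{6}{5} + \frac{2 i}{5}\right) + i\right) = 3703 + \left(\left(- \frac{36}{5} - \frac{12 i}{5}\right) + i\right) = 3703 - \left(\frac{36}{5} + \frac{7 i}{5}\right) = \frac{18479}{5} - \frac{7 i}{5}$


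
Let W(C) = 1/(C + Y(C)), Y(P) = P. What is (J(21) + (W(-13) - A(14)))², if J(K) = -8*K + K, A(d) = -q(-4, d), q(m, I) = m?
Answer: 15421329/676 ≈ 22813.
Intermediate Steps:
A(d) = 4 (A(d) = -1*(-4) = 4)
W(C) = 1/(2*C) (W(C) = 1/(C + C) = 1/(2*C))
J(K) = -7*K
(J(21) + (W(-13) - A(14)))² = (-7*21 + ((½)/(-13) - 1*4))² = (-147 + ((½)*(-1/13) - 4))² = (-147 + (-1/26 - 4))² = (-147 - 105/26)² = (-3927/26)² = 15421329/676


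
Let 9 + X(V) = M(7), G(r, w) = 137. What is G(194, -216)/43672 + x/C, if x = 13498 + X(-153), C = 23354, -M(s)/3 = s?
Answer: 295686997/509957944 ≈ 0.57983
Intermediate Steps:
M(s) = -3*s
X(V) = -30 (X(V) = -9 - 3*7 = -9 - 21 = -30)
x = 13468 (x = 13498 - 30 = 13468)
G(194, -216)/43672 + x/C = 137/43672 + 13468/23354 = 137*(1/43672) + 13468*(1/23354) = 137/43672 + 6734/11677 = 295686997/509957944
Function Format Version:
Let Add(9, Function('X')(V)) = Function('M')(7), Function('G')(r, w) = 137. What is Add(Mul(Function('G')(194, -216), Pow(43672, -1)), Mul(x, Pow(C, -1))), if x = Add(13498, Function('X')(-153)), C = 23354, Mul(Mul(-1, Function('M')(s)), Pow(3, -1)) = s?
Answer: Rational(295686997, 509957944) ≈ 0.57983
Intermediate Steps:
Function('M')(s) = Mul(-3, s)
Function('X')(V) = -30 (Function('X')(V) = Add(-9, Mul(-3, 7)) = Add(-9, -21) = -30)
x = 13468 (x = Add(13498, -30) = 13468)
Add(Mul(Function('G')(194, -216), Pow(43672, -1)), Mul(x, Pow(C, -1))) = Add(Mul(137, Pow(43672, -1)), Mul(13468, Pow(23354, -1))) = Add(Mul(137, Rational(1, 43672)), Mul(13468, Rational(1, 23354))) = Add(Rational(137, 43672), Rational(6734, 11677)) = Rational(295686997, 509957944)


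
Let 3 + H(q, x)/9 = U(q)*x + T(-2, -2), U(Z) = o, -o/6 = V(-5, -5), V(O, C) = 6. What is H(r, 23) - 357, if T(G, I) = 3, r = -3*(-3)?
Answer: -7809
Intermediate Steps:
r = 9
o = -36 (o = -6*6 = -36)
U(Z) = -36
H(q, x) = -324*x (H(q, x) = -27 + 9*(-36*x + 3) = -27 + 9*(3 - 36*x) = -27 + (27 - 324*x) = -324*x)
H(r, 23) - 357 = -324*23 - 357 = -7452 - 357 = -7809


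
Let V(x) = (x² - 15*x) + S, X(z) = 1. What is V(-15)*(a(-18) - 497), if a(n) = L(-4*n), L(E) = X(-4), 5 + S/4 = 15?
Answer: -243040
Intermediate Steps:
S = 40 (S = -20 + 4*15 = -20 + 60 = 40)
L(E) = 1
V(x) = 40 + x² - 15*x (V(x) = (x² - 15*x) + 40 = 40 + x² - 15*x)
a(n) = 1
V(-15)*(a(-18) - 497) = (40 + (-15)² - 15*(-15))*(1 - 497) = (40 + 225 + 225)*(-496) = 490*(-496) = -243040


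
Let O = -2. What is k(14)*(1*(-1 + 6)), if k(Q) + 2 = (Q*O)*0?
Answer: -10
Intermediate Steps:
k(Q) = -2 (k(Q) = -2 + (Q*(-2))*0 = -2 - 2*Q*0 = -2 + 0 = -2)
k(14)*(1*(-1 + 6)) = -2*(-1 + 6) = -2*5 = -10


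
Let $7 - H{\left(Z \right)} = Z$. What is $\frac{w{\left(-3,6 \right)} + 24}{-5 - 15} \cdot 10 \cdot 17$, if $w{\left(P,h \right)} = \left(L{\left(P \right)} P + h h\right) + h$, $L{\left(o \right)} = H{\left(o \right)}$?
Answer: $-306$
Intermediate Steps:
$H{\left(Z \right)} = 7 - Z$
$L{\left(o \right)} = 7 - o$
$w{\left(P,h \right)} = h + h^{2} + P \left(7 - P\right)$ ($w{\left(P,h \right)} = \left(\left(7 - P\right) P + h h\right) + h = \left(P \left(7 - P\right) + h^{2}\right) + h = \left(h^{2} + P \left(7 - P\right)\right) + h = h + h^{2} + P \left(7 - P\right)$)
$\frac{w{\left(-3,6 \right)} + 24}{-5 - 15} \cdot 10 \cdot 17 = \frac{\left(6 + 6^{2} - - 3 \left(-7 - 3\right)\right) + 24}{-5 - 15} \cdot 10 \cdot 17 = \frac{\left(6 + 36 - \left(-3\right) \left(-10\right)\right) + 24}{-20} \cdot 10 \cdot 17 = \left(\left(6 + 36 - 30\right) + 24\right) \left(- \frac{1}{20}\right) 10 \cdot 17 = \left(12 + 24\right) \left(- \frac{1}{20}\right) 10 \cdot 17 = 36 \left(- \frac{1}{20}\right) 10 \cdot 17 = \left(- \frac{9}{5}\right) 10 \cdot 17 = \left(-18\right) 17 = -306$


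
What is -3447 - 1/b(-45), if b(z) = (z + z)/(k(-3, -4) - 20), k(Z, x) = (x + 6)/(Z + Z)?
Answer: -930751/270 ≈ -3447.2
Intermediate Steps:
k(Z, x) = (6 + x)/(2*Z) (k(Z, x) = (6 + x)/((2*Z)) = (6 + x)*(1/(2*Z)) = (6 + x)/(2*Z))
b(z) = -6*z/61 (b(z) = (z + z)/((½)*(6 - 4)/(-3) - 20) = (2*z)/((½)*(-⅓)*2 - 20) = (2*z)/(-⅓ - 20) = (2*z)/(-61/3) = (2*z)*(-3/61) = -6*z/61)
-3447 - 1/b(-45) = -3447 - 1/((-6/61*(-45))) = -3447 - 1/270/61 = -3447 - 1*61/270 = -3447 - 61/270 = -930751/270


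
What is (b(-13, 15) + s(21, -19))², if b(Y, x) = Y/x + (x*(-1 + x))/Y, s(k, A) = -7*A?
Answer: 511483456/38025 ≈ 13451.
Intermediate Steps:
b(Y, x) = Y/x + x*(-1 + x)/Y
(b(-13, 15) + s(21, -19))² = ((-13/15 + 15²/(-13) - 1*15/(-13)) - 7*(-19))² = ((-13*1/15 - 1/13*225 - 1*15*(-1/13)) + 133)² = ((-13/15 - 225/13 + 15/13) + 133)² = (-3319/195 + 133)² = (22616/195)² = 511483456/38025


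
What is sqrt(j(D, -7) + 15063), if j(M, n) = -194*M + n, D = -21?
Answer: sqrt(19130) ≈ 138.31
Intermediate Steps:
j(M, n) = n - 194*M
sqrt(j(D, -7) + 15063) = sqrt((-7 - 194*(-21)) + 15063) = sqrt((-7 + 4074) + 15063) = sqrt(4067 + 15063) = sqrt(19130)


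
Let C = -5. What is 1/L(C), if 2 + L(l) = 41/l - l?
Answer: -5/26 ≈ -0.19231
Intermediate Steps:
L(l) = -2 - l + 41/l (L(l) = -2 + (41/l - l) = -2 + (-l + 41/l) = -2 - l + 41/l)
1/L(C) = 1/(-2 - 1*(-5) + 41/(-5)) = 1/(-2 + 5 + 41*(-⅕)) = 1/(-2 + 5 - 41/5) = 1/(-26/5) = -5/26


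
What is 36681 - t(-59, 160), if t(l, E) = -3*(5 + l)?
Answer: 36519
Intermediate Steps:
t(l, E) = -15 - 3*l
36681 - t(-59, 160) = 36681 - (-15 - 3*(-59)) = 36681 - (-15 + 177) = 36681 - 1*162 = 36681 - 162 = 36519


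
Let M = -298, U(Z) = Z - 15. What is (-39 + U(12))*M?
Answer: 12516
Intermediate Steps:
U(Z) = -15 + Z
(-39 + U(12))*M = (-39 + (-15 + 12))*(-298) = (-39 - 3)*(-298) = -42*(-298) = 12516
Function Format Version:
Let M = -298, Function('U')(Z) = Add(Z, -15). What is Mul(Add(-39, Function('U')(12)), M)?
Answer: 12516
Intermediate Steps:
Function('U')(Z) = Add(-15, Z)
Mul(Add(-39, Function('U')(12)), M) = Mul(Add(-39, Add(-15, 12)), -298) = Mul(Add(-39, -3), -298) = Mul(-42, -298) = 12516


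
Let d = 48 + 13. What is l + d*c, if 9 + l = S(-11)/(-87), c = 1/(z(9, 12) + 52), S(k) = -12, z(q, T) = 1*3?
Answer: -12366/1595 ≈ -7.7530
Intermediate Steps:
z(q, T) = 3
d = 61
c = 1/55 (c = 1/(3 + 52) = 1/55 ≈ 0.018182)
l = -257/29 (l = -9 - 12/(-87) = -9 - 12*(-1/87) = -9 + 4/29 = -257/29 ≈ -8.8621)
l + d*c = -257/29 + 61*(1/55) = -257/29 + 61/55 = -12366/1595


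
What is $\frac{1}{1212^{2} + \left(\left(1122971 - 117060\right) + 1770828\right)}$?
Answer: $\frac{1}{4245683} \approx 2.3553 \cdot 10^{-7}$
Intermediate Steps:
$\frac{1}{1212^{2} + \left(\left(1122971 - 117060\right) + 1770828\right)} = \frac{1}{1468944 + \left(1005911 + 1770828\right)} = \frac{1}{1468944 + 2776739} = \frac{1}{4245683}$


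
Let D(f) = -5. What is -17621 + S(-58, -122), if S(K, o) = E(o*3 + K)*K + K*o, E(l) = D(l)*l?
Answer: -133505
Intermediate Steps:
E(l) = -5*l
S(K, o) = K*o + K*(-15*o - 5*K) (S(K, o) = (-5*(o*3 + K))*K + K*o = (-5*(3*o + K))*K + K*o = (-5*(K + 3*o))*K + K*o = (-15*o - 5*K)*K + K*o = K*(-15*o - 5*K) + K*o = K*o + K*(-15*o - 5*K))
-17621 + S(-58, -122) = -17621 - 58*(-14*(-122) - 5*(-58)) = -17621 - 58*(1708 + 290) = -17621 - 58*1998 = -17621 - 115884 = -133505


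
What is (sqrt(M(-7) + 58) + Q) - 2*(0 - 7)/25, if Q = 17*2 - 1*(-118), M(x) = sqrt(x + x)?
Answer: 3814/25 + sqrt(58 + I*sqrt(14)) ≈ 160.18 + 0.24552*I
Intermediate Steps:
M(x) = sqrt(2)*sqrt(x) (M(x) = sqrt(2*x) = sqrt(2)*sqrt(x))
Q = 152 (Q = 34 + 118 = 152)
(sqrt(M(-7) + 58) + Q) - 2*(0 - 7)/25 = (sqrt(sqrt(2)*sqrt(-7) + 58) + 152) - 2*(0 - 7)/25 = (sqrt(sqrt(2)*(I*sqrt(7)) + 58) + 152) - 2*(-7)*(1/25) = (sqrt(I*sqrt(14) + 58) + 152) + 14*(1/25) = (sqrt(58 + I*sqrt(14)) + 152) + 14/25 = (152 + sqrt(58 + I*sqrt(14))) + 14/25 = 3814/25 + sqrt(58 + I*sqrt(14))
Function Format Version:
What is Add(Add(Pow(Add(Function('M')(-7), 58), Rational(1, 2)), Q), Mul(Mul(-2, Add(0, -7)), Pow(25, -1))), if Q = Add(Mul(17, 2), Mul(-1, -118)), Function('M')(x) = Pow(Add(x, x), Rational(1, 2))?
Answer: Add(Rational(3814, 25), Pow(Add(58, Mul(I, Pow(14, Rational(1, 2)))), Rational(1, 2))) ≈ Add(160.18, Mul(0.24552, I))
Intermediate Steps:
Function('M')(x) = Mul(Pow(2, Rational(1, 2)), Pow(x, Rational(1, 2))) (Function('M')(x) = Pow(Mul(2, x), Rational(1, 2)) = Mul(Pow(2, Rational(1, 2)), Pow(x, Rational(1, 2))))
Q = 152 (Q = Add(34, 118) = 152)
Add(Add(Pow(Add(Function('M')(-7), 58), Rational(1, 2)), Q), Mul(Mul(-2, Add(0, -7)), Pow(25, -1))) = Add(Add(Pow(Add(Mul(Pow(2, Rational(1, 2)), Pow(-7, Rational(1, 2))), 58), Rational(1, 2)), 152), Mul(Mul(-2, Add(0, -7)), Pow(25, -1))) = Add(Add(Pow(Add(Mul(Pow(2, Rational(1, 2)), Mul(I, Pow(7, Rational(1, 2)))), 58), Rational(1, 2)), 152), Mul(Mul(-2, -7), Rational(1, 25))) = Add(Add(Pow(Add(Mul(I, Pow(14, Rational(1, 2))), 58), Rational(1, 2)), 152), Mul(14, Rational(1, 25))) = Add(Add(Pow(Add(58, Mul(I, Pow(14, Rational(1, 2)))), Rational(1, 2)), 152), Rational(14, 25)) = Add(Add(152, Pow(Add(58, Mul(I, Pow(14, Rational(1, 2)))), Rational(1, 2))), Rational(14, 25)) = Add(Rational(3814, 25), Pow(Add(58, Mul(I, Pow(14, Rational(1, 2)))), Rational(1, 2)))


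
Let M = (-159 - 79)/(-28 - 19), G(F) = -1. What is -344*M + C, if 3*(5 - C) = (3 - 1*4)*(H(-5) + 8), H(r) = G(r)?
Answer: -244582/141 ≈ -1734.6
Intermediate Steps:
H(r) = -1
M = 238/47 (M = -238/(-47) = -238*(-1/47) = 238/47 ≈ 5.0638)
C = 22/3 (C = 5 - (3 - 1*4)*(-1 + 8)/3 = 5 - (3 - 4)*7/3 = 5 - (-1)*7/3 = 5 - ⅓*(-7) = 5 + 7/3 = 22/3 ≈ 7.3333)
-344*M + C = -344*238/47 + 22/3 = -81872/47 + 22/3 = -244582/141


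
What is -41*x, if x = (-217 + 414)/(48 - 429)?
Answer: 8077/381 ≈ 21.199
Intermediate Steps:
x = -197/381 (x = 197/(-381) = 197*(-1/381) = -197/381 ≈ -0.51706)
-41*x = -41*(-197/381) = 8077/381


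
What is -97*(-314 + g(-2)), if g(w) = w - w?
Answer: 30458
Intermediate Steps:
g(w) = 0
-97*(-314 + g(-2)) = -97*(-314 + 0) = -97*(-314) = 30458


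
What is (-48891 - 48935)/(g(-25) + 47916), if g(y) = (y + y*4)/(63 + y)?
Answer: -3717388/1820683 ≈ -2.0418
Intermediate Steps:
g(y) = 5*y/(63 + y) (g(y) = (y + 4*y)/(63 + y) = (5*y)/(63 + y) = 5*y/(63 + y))
(-48891 - 48935)/(g(-25) + 47916) = (-48891 - 48935)/(5*(-25)/(63 - 25) + 47916) = -97826/(5*(-25)/38 + 47916) = -97826/(5*(-25)*(1/38) + 47916) = -97826/(-125/38 + 47916) = -97826/1820683/38 = -97826*38/1820683 = -3717388/1820683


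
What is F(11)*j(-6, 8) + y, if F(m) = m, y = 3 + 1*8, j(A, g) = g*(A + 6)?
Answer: 11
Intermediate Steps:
j(A, g) = g*(6 + A)
y = 11 (y = 3 + 8 = 11)
F(11)*j(-6, 8) + y = 11*(8*(6 - 6)) + 11 = 11*(8*0) + 11 = 11*0 + 11 = 0 + 11 = 11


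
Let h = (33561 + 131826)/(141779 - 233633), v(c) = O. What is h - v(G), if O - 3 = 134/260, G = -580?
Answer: -5289799/995085 ≈ -5.3159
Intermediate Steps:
O = 457/130 (O = 3 + 134/260 = 3 + 134*(1/260) = 3 + 67/130 = 457/130 ≈ 3.5154)
v(c) = 457/130
h = -55129/30618 (h = 165387/(-91854) = 165387*(-1/91854) = -55129/30618 ≈ -1.8005)
h - v(G) = -55129/30618 - 1*457/130 = -55129/30618 - 457/130 = -5289799/995085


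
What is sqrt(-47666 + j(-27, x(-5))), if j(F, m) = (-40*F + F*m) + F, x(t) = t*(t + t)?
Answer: I*sqrt(47963) ≈ 219.0*I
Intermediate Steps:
x(t) = 2*t**2 (x(t) = t*(2*t) = 2*t**2)
j(F, m) = -39*F + F*m
sqrt(-47666 + j(-27, x(-5))) = sqrt(-47666 - 27*(-39 + 2*(-5)**2)) = sqrt(-47666 - 27*(-39 + 2*25)) = sqrt(-47666 - 27*(-39 + 50)) = sqrt(-47666 - 27*11) = sqrt(-47666 - 297) = sqrt(-47963) = I*sqrt(47963)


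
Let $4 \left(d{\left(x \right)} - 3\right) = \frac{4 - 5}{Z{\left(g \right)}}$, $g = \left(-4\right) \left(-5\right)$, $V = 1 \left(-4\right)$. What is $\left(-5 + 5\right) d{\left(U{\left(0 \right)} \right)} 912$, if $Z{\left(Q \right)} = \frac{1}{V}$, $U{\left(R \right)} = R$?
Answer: $0$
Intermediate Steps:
$V = -4$
$g = 20$
$Z{\left(Q \right)} = - \frac{1}{4}$ ($Z{\left(Q \right)} = \frac{1}{-4} = - \frac{1}{4}$)
$d{\left(x \right)} = 4$ ($d{\left(x \right)} = 3 + \frac{\left(4 - 5\right) \frac{1}{- \frac{1}{4}}}{4} = 3 + \frac{\left(-1\right) \left(-4\right)}{4} = 3 + \frac{1}{4} \cdot 4 = 3 + 1 = 4$)
$\left(-5 + 5\right) d{\left(U{\left(0 \right)} \right)} 912 = \left(-5 + 5\right) 4 \cdot 912 = 0 \cdot 4 \cdot 912 = 0 \cdot 912 = 0$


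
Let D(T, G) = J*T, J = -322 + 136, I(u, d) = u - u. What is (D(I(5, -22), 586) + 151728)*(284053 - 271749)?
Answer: 1866861312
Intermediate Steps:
I(u, d) = 0
J = -186
D(T, G) = -186*T
(D(I(5, -22), 586) + 151728)*(284053 - 271749) = (-186*0 + 151728)*(284053 - 271749) = (0 + 151728)*12304 = 151728*12304 = 1866861312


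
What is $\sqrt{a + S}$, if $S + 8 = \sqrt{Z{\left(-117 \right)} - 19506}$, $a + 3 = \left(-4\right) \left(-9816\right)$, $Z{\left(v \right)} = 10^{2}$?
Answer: $\sqrt{39253 + i \sqrt{19406}} \approx 198.12 + 0.3516 i$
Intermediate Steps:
$Z{\left(v \right)} = 100$
$a = 39261$ ($a = -3 - -39264 = -3 + 39264 = 39261$)
$S = -8 + i \sqrt{19406}$ ($S = -8 + \sqrt{100 - 19506} = -8 + \sqrt{-19406} = -8 + i \sqrt{19406} \approx -8.0 + 139.31 i$)
$\sqrt{a + S} = \sqrt{39261 - \left(8 - i \sqrt{19406}\right)} = \sqrt{39253 + i \sqrt{19406}}$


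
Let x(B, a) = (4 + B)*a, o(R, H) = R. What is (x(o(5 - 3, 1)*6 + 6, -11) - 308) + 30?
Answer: -520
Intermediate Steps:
x(B, a) = a*(4 + B)
(x(o(5 - 3, 1)*6 + 6, -11) - 308) + 30 = (-11*(4 + ((5 - 3)*6 + 6)) - 308) + 30 = (-11*(4 + (2*6 + 6)) - 308) + 30 = (-11*(4 + (12 + 6)) - 308) + 30 = (-11*(4 + 18) - 308) + 30 = (-11*22 - 308) + 30 = (-242 - 308) + 30 = -550 + 30 = -520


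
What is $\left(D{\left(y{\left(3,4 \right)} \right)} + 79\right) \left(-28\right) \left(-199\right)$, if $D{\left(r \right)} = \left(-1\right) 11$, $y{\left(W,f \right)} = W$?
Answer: $378896$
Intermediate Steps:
$D{\left(r \right)} = -11$
$\left(D{\left(y{\left(3,4 \right)} \right)} + 79\right) \left(-28\right) \left(-199\right) = \left(-11 + 79\right) \left(-28\right) \left(-199\right) = 68 \left(-28\right) \left(-199\right) = \left(-1904\right) \left(-199\right) = 378896$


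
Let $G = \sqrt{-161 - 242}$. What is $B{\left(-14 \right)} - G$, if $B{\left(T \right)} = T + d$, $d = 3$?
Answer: $-11 - i \sqrt{403} \approx -11.0 - 20.075 i$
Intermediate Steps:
$G = i \sqrt{403}$ ($G = \sqrt{-403} = i \sqrt{403} \approx 20.075 i$)
$B{\left(T \right)} = 3 + T$ ($B{\left(T \right)} = T + 3 = 3 + T$)
$B{\left(-14 \right)} - G = \left(3 - 14\right) - i \sqrt{403} = -11 - i \sqrt{403}$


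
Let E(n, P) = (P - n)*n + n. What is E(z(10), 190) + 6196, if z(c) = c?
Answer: 8006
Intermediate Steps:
E(n, P) = n + n*(P - n) (E(n, P) = n*(P - n) + n = n + n*(P - n))
E(z(10), 190) + 6196 = 10*(1 + 190 - 1*10) + 6196 = 10*(1 + 190 - 10) + 6196 = 10*181 + 6196 = 1810 + 6196 = 8006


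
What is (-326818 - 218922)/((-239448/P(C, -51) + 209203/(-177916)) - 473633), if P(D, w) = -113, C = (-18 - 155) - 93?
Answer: 2194366839184/1895916089427 ≈ 1.1574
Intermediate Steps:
C = -266 (C = -173 - 93 = -266)
(-326818 - 218922)/((-239448/P(C, -51) + 209203/(-177916)) - 473633) = (-326818 - 218922)/((-239448/(-113) + 209203/(-177916)) - 473633) = -545740/((-239448*(-1/113) + 209203*(-1/177916)) - 473633) = -545740/((239448/113 - 209203/177916) - 473633) = -545740/(42577990429/20104508 - 473633) = -545740/(-9479580447135/20104508) = -545740*(-20104508/9479580447135) = 2194366839184/1895916089427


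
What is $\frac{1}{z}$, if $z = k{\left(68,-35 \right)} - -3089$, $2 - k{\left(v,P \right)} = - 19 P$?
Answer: $\frac{1}{2426} \approx 0.0004122$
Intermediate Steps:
$k{\left(v,P \right)} = 2 + 19 P$ ($k{\left(v,P \right)} = 2 - - 19 P = 2 + 19 P$)
$z = 2426$ ($z = \left(2 + 19 \left(-35\right)\right) - -3089 = \left(2 - 665\right) + 3089 = -663 + 3089 = 2426$)
$\frac{1}{z} = \frac{1}{2426}$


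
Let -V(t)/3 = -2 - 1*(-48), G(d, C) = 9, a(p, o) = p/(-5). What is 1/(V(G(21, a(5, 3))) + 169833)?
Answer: 1/169695 ≈ 5.8929e-6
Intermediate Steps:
a(p, o) = -p/5 (a(p, o) = p*(-⅕) = -p/5)
V(t) = -138 (V(t) = -3*(-2 - 1*(-48)) = -3*(-2 + 48) = -3*46 = -138)
1/(V(G(21, a(5, 3))) + 169833) = 1/(-138 + 169833) = 1/169695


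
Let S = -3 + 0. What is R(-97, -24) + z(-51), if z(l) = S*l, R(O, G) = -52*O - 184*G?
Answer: 9613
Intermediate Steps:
S = -3
R(O, G) = -184*G - 52*O
z(l) = -3*l
R(-97, -24) + z(-51) = (-184*(-24) - 52*(-97)) - 3*(-51) = (4416 + 5044) + 153 = 9460 + 153 = 9613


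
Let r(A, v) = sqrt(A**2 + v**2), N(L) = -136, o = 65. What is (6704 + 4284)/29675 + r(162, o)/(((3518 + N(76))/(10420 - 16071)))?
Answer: 10988/29675 - 5651*sqrt(30469)/3382 ≈ -291.29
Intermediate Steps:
(6704 + 4284)/29675 + r(162, o)/(((3518 + N(76))/(10420 - 16071))) = (6704 + 4284)/29675 + sqrt(162**2 + 65**2)/(((3518 - 136)/(10420 - 16071))) = 10988*(1/29675) + sqrt(26244 + 4225)/((3382/(-5651))) = 10988/29675 + sqrt(30469)/((3382*(-1/5651))) = 10988/29675 + sqrt(30469)/(-3382/5651) = 10988/29675 + sqrt(30469)*(-5651/3382) = 10988/29675 - 5651*sqrt(30469)/3382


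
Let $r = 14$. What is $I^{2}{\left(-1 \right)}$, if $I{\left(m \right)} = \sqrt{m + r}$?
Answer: $13$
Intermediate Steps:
$I{\left(m \right)} = \sqrt{14 + m}$ ($I{\left(m \right)} = \sqrt{m + 14} = \sqrt{14 + m}$)
$I^{2}{\left(-1 \right)} = \left(\sqrt{14 - 1}\right)^{2} = \left(\sqrt{13}\right)^{2} = 13$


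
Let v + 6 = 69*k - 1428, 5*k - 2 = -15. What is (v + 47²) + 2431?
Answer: 15133/5 ≈ 3026.6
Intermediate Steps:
k = -13/5 (k = ⅖ + (⅕)*(-15) = ⅖ - 3 = -13/5 ≈ -2.6000)
v = -8067/5 (v = -6 + (69*(-13/5) - 1428) = -6 + (-897/5 - 1428) = -6 - 8037/5 = -8067/5 ≈ -1613.4)
(v + 47²) + 2431 = (-8067/5 + 47²) + 2431 = (-8067/5 + 2209) + 2431 = 2978/5 + 2431 = 15133/5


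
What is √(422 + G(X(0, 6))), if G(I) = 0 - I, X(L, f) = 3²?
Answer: √413 ≈ 20.322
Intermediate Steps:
X(L, f) = 9
G(I) = -I
√(422 + G(X(0, 6))) = √(422 - 1*9) = √(422 - 9) = √413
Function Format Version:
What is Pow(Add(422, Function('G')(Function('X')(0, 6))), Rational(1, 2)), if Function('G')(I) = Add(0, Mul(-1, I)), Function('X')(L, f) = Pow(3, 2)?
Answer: Pow(413, Rational(1, 2)) ≈ 20.322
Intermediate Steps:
Function('X')(L, f) = 9
Function('G')(I) = Mul(-1, I)
Pow(Add(422, Function('G')(Function('X')(0, 6))), Rational(1, 2)) = Pow(Add(422, Mul(-1, 9)), Rational(1, 2)) = Pow(Add(422, -9), Rational(1, 2)) = Pow(413, Rational(1, 2))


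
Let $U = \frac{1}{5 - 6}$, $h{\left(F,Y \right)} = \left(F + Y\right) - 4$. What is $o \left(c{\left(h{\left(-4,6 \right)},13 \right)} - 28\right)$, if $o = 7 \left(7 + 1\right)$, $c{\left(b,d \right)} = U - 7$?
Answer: $-2016$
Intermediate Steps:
$h{\left(F,Y \right)} = -4 + F + Y$
$U = -1$ ($U = \frac{1}{-1} = -1$)
$c{\left(b,d \right)} = -8$ ($c{\left(b,d \right)} = -1 - 7 = -8$)
$o = 56$ ($o = 7 \cdot 8 = 56$)
$o \left(c{\left(h{\left(-4,6 \right)},13 \right)} - 28\right) = 56 \left(-8 - 28\right) = 56 \left(-36\right) = -2016$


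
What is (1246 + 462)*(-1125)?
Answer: -1921500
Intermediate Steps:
(1246 + 462)*(-1125) = 1708*(-1125) = -1921500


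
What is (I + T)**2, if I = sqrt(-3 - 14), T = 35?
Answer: (35 + I*sqrt(17))**2 ≈ 1208.0 + 288.62*I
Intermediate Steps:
I = I*sqrt(17) (I = sqrt(-17) = I*sqrt(17) ≈ 4.1231*I)
(I + T)**2 = (I*sqrt(17) + 35)**2 = (35 + I*sqrt(17))**2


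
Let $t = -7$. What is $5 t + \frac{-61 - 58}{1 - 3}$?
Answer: $\frac{49}{2} \approx 24.5$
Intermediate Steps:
$5 t + \frac{-61 - 58}{1 - 3} = 5 \left(-7\right) + \frac{-61 - 58}{1 - 3} = -35 - \frac{119}{-2} = -35 - - \frac{119}{2} = -35 + \frac{119}{2} = \frac{49}{2}$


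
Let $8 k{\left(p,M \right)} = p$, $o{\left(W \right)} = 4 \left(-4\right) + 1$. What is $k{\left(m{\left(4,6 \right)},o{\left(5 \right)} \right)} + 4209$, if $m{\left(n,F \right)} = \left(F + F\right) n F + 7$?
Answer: $\frac{33967}{8} \approx 4245.9$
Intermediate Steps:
$o{\left(W \right)} = -15$ ($o{\left(W \right)} = -16 + 1 = -15$)
$m{\left(n,F \right)} = 7 + 2 n F^{2}$ ($m{\left(n,F \right)} = 2 F n F + 7 = 2 n F^{2} + 7 = 7 + 2 n F^{2}$)
$k{\left(p,M \right)} = \frac{p}{8}$
$k{\left(m{\left(4,6 \right)},o{\left(5 \right)} \right)} + 4209 = \frac{7 + 2 \cdot 4 \cdot 6^{2}}{8} + 4209 = \frac{7 + 2 \cdot 4 \cdot 36}{8} + 4209 = \frac{7 + 288}{8} + 4209 = \frac{1}{8} \cdot 295 + 4209 = \frac{295}{8} + 4209 = \frac{33967}{8}$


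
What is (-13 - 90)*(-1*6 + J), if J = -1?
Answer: 721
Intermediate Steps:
(-13 - 90)*(-1*6 + J) = (-13 - 90)*(-1*6 - 1) = -103*(-6 - 1) = -103*(-7) = 721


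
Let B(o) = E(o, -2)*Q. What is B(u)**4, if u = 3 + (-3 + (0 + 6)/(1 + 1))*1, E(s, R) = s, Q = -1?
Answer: 81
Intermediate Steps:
u = 3 (u = 3 + (-3 + 6/2)*1 = 3 + (-3 + 6*(1/2))*1 = 3 + (-3 + 3)*1 = 3 + 0*1 = 3 + 0 = 3)
B(o) = -o (B(o) = o*(-1) = -o)
B(u)**4 = (-1*3)**4 = (-3)**4 = 81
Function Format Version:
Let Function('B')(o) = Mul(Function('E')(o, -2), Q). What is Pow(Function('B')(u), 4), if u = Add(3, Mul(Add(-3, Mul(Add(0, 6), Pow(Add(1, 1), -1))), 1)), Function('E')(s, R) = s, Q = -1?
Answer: 81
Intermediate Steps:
u = 3 (u = Add(3, Mul(Add(-3, Mul(6, Pow(2, -1))), 1)) = Add(3, Mul(Add(-3, Mul(6, Rational(1, 2))), 1)) = Add(3, Mul(Add(-3, 3), 1)) = Add(3, Mul(0, 1)) = Add(3, 0) = 3)
Function('B')(o) = Mul(-1, o) (Function('B')(o) = Mul(o, -1) = Mul(-1, o))
Pow(Function('B')(u), 4) = Pow(Mul(-1, 3), 4) = Pow(-3, 4) = 81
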